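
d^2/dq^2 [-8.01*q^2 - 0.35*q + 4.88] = -16.0200000000000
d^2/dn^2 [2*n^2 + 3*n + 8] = 4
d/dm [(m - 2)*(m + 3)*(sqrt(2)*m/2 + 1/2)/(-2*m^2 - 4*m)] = (-sqrt(2)*m^4 - 4*sqrt(2)*m^3 - 8*sqrt(2)*m^2 - m^2 - 12*m - 12)/(4*m^2*(m^2 + 4*m + 4))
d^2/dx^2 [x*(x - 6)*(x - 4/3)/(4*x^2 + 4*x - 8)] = 5*(11*x^3 - 30*x^2 + 36*x - 8)/(6*(x^6 + 3*x^5 - 3*x^4 - 11*x^3 + 6*x^2 + 12*x - 8))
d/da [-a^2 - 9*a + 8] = -2*a - 9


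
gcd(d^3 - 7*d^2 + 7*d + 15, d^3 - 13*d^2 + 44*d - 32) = 1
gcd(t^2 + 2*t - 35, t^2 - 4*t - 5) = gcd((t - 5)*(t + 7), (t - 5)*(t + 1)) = t - 5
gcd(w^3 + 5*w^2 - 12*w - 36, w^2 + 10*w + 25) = 1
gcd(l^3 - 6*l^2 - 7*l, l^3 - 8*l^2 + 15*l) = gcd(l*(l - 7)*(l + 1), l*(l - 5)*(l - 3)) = l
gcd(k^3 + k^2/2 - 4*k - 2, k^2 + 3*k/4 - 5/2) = k + 2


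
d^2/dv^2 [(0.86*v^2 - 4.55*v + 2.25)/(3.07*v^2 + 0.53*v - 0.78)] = (-1.4210854715202e-14*v^4 - 88.565202*v^3 + 139.592286*v^2 - 43.40673*v + 9.324258)/(28.934443*v^6 + 14.985591*v^5 - 19.467177*v^4 - 7.465951*v^3 + 4.946058*v^2 + 0.967356*v - 0.474552)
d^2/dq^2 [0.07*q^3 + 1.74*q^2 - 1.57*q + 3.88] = 0.42*q + 3.48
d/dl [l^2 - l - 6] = 2*l - 1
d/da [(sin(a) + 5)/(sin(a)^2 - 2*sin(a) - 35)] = -cos(a)/(sin(a) - 7)^2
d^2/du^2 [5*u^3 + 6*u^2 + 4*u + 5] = 30*u + 12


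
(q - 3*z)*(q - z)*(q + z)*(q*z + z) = q^4*z - 3*q^3*z^2 + q^3*z - q^2*z^3 - 3*q^2*z^2 + 3*q*z^4 - q*z^3 + 3*z^4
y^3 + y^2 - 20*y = y*(y - 4)*(y + 5)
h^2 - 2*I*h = h*(h - 2*I)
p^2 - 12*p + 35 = (p - 7)*(p - 5)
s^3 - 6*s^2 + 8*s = s*(s - 4)*(s - 2)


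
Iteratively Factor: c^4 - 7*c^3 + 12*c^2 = (c)*(c^3 - 7*c^2 + 12*c) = c^2*(c^2 - 7*c + 12) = c^2*(c - 4)*(c - 3)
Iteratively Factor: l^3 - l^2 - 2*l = (l + 1)*(l^2 - 2*l) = (l - 2)*(l + 1)*(l)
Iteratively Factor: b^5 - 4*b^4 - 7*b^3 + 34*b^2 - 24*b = (b + 3)*(b^4 - 7*b^3 + 14*b^2 - 8*b) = (b - 1)*(b + 3)*(b^3 - 6*b^2 + 8*b) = b*(b - 1)*(b + 3)*(b^2 - 6*b + 8) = b*(b - 2)*(b - 1)*(b + 3)*(b - 4)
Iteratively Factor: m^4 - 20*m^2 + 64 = (m + 4)*(m^3 - 4*m^2 - 4*m + 16) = (m - 4)*(m + 4)*(m^2 - 4) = (m - 4)*(m - 2)*(m + 4)*(m + 2)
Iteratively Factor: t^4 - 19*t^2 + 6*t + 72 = (t - 3)*(t^3 + 3*t^2 - 10*t - 24) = (t - 3)*(t + 2)*(t^2 + t - 12) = (t - 3)^2*(t + 2)*(t + 4)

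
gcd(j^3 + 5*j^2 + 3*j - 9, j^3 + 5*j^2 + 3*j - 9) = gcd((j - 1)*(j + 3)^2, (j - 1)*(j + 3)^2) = j^3 + 5*j^2 + 3*j - 9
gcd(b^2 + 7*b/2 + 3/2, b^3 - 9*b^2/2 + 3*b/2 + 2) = b + 1/2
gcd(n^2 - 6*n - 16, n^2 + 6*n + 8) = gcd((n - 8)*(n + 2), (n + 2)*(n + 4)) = n + 2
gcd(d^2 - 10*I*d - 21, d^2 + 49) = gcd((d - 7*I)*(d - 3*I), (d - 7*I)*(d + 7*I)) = d - 7*I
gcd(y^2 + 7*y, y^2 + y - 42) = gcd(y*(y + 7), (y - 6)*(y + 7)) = y + 7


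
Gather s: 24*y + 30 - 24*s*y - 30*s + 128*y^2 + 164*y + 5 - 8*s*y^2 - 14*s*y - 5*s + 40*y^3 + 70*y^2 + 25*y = s*(-8*y^2 - 38*y - 35) + 40*y^3 + 198*y^2 + 213*y + 35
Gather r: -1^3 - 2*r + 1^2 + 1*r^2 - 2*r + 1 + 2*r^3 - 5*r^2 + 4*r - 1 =2*r^3 - 4*r^2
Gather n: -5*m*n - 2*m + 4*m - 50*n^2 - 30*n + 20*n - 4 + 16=2*m - 50*n^2 + n*(-5*m - 10) + 12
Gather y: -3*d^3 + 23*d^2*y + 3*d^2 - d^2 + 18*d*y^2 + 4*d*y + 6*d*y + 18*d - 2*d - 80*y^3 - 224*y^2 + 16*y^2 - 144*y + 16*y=-3*d^3 + 2*d^2 + 16*d - 80*y^3 + y^2*(18*d - 208) + y*(23*d^2 + 10*d - 128)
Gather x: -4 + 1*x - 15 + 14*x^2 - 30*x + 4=14*x^2 - 29*x - 15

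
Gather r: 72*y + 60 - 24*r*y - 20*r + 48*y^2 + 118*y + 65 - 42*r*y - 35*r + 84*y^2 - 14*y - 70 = r*(-66*y - 55) + 132*y^2 + 176*y + 55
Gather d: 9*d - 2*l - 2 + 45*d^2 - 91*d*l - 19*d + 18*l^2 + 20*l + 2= 45*d^2 + d*(-91*l - 10) + 18*l^2 + 18*l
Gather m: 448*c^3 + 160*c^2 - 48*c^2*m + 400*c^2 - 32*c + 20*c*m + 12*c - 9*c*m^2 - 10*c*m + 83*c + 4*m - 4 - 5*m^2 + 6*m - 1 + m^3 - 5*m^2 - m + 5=448*c^3 + 560*c^2 + 63*c + m^3 + m^2*(-9*c - 10) + m*(-48*c^2 + 10*c + 9)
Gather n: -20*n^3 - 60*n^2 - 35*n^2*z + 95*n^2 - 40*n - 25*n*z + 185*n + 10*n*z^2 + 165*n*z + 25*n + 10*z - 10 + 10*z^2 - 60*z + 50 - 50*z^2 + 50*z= -20*n^3 + n^2*(35 - 35*z) + n*(10*z^2 + 140*z + 170) - 40*z^2 + 40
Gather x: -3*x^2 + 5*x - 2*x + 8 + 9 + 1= -3*x^2 + 3*x + 18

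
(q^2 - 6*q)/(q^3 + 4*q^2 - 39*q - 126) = q/(q^2 + 10*q + 21)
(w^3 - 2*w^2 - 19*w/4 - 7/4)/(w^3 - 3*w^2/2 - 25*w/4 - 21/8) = 2*(w + 1)/(2*w + 3)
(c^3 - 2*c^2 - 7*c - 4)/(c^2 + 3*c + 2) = (c^2 - 3*c - 4)/(c + 2)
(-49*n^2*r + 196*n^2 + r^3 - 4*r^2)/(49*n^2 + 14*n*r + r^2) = (-7*n*r + 28*n + r^2 - 4*r)/(7*n + r)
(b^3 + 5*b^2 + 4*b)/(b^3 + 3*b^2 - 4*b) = (b + 1)/(b - 1)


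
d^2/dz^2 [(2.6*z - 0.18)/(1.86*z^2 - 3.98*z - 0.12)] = ((21.3656 - 29.016*z)*(-1.86*z^2 + 3.98*z + 0.12) - (2.6*z - 0.18)*(3.72*z - 3.98)*(7.44*z - 7.96))/(-1.86*z^2 + 3.98*z + 0.12)^3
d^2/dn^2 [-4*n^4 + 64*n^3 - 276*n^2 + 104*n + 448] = -48*n^2 + 384*n - 552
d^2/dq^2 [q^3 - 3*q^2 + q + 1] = 6*q - 6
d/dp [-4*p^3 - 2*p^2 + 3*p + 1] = -12*p^2 - 4*p + 3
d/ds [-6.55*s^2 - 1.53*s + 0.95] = -13.1*s - 1.53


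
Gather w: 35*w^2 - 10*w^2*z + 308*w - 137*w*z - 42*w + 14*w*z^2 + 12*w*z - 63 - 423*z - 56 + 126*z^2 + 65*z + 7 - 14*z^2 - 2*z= w^2*(35 - 10*z) + w*(14*z^2 - 125*z + 266) + 112*z^2 - 360*z - 112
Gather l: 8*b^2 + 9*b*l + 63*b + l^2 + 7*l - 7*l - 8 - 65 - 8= 8*b^2 + 9*b*l + 63*b + l^2 - 81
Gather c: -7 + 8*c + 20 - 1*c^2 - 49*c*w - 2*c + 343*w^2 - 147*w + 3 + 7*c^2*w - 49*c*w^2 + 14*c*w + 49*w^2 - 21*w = c^2*(7*w - 1) + c*(-49*w^2 - 35*w + 6) + 392*w^2 - 168*w + 16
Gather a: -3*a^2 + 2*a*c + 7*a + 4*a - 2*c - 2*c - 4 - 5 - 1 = -3*a^2 + a*(2*c + 11) - 4*c - 10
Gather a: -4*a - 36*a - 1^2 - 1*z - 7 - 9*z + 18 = -40*a - 10*z + 10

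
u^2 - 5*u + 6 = (u - 3)*(u - 2)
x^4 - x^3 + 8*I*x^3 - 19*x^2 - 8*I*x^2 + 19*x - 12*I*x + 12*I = (x - 1)*(x + I)*(x + 3*I)*(x + 4*I)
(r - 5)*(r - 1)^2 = r^3 - 7*r^2 + 11*r - 5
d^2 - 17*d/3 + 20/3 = (d - 4)*(d - 5/3)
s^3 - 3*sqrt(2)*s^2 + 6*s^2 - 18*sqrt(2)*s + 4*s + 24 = (s + 6)*(s - 2*sqrt(2))*(s - sqrt(2))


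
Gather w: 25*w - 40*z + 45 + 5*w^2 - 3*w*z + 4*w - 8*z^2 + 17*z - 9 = 5*w^2 + w*(29 - 3*z) - 8*z^2 - 23*z + 36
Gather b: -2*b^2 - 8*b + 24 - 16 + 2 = -2*b^2 - 8*b + 10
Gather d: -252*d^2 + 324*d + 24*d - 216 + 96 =-252*d^2 + 348*d - 120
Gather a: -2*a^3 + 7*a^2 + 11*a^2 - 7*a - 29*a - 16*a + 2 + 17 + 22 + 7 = -2*a^3 + 18*a^2 - 52*a + 48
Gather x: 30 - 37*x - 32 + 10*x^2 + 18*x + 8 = 10*x^2 - 19*x + 6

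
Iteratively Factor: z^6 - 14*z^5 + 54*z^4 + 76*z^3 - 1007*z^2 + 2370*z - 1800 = (z - 2)*(z^5 - 12*z^4 + 30*z^3 + 136*z^2 - 735*z + 900) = (z - 2)*(z + 4)*(z^4 - 16*z^3 + 94*z^2 - 240*z + 225) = (z - 3)*(z - 2)*(z + 4)*(z^3 - 13*z^2 + 55*z - 75) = (z - 3)^2*(z - 2)*(z + 4)*(z^2 - 10*z + 25) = (z - 5)*(z - 3)^2*(z - 2)*(z + 4)*(z - 5)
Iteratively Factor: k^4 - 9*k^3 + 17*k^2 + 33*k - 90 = (k - 3)*(k^3 - 6*k^2 - k + 30) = (k - 3)*(k + 2)*(k^2 - 8*k + 15) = (k - 5)*(k - 3)*(k + 2)*(k - 3)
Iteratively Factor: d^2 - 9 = (d + 3)*(d - 3)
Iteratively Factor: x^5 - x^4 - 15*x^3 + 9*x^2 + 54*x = (x + 2)*(x^4 - 3*x^3 - 9*x^2 + 27*x) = x*(x + 2)*(x^3 - 3*x^2 - 9*x + 27) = x*(x - 3)*(x + 2)*(x^2 - 9) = x*(x - 3)*(x + 2)*(x + 3)*(x - 3)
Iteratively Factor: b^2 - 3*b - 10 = (b - 5)*(b + 2)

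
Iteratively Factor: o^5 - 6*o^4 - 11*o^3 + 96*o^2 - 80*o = (o - 1)*(o^4 - 5*o^3 - 16*o^2 + 80*o) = (o - 1)*(o + 4)*(o^3 - 9*o^2 + 20*o) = (o - 4)*(o - 1)*(o + 4)*(o^2 - 5*o) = (o - 5)*(o - 4)*(o - 1)*(o + 4)*(o)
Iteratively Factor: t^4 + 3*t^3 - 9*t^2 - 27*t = (t - 3)*(t^3 + 6*t^2 + 9*t) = t*(t - 3)*(t^2 + 6*t + 9) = t*(t - 3)*(t + 3)*(t + 3)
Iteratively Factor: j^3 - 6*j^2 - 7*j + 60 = (j + 3)*(j^2 - 9*j + 20) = (j - 4)*(j + 3)*(j - 5)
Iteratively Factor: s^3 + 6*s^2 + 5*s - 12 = (s + 3)*(s^2 + 3*s - 4) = (s + 3)*(s + 4)*(s - 1)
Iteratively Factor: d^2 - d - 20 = (d - 5)*(d + 4)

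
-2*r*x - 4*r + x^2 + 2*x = (-2*r + x)*(x + 2)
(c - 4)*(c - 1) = c^2 - 5*c + 4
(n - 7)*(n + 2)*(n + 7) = n^3 + 2*n^2 - 49*n - 98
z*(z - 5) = z^2 - 5*z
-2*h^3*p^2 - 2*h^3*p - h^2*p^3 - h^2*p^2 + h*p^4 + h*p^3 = p*(-2*h + p)*(h + p)*(h*p + h)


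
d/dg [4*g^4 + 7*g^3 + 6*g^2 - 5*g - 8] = 16*g^3 + 21*g^2 + 12*g - 5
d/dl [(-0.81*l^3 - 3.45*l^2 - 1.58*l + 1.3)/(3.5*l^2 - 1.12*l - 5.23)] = (-2.835*l^4 + 1.8144*l^3 + 22.1029*l^2 + 26.987*l + 9.7194)/(12.25*l^4 - 7.84*l^3 - 35.3556*l^2 + 11.7152*l + 27.3529)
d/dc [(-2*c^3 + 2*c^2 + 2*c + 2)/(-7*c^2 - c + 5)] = 2*(7*c^4 + 2*c^3 - 9*c^2 + 24*c + 6)/(49*c^4 + 14*c^3 - 69*c^2 - 10*c + 25)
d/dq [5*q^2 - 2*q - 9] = 10*q - 2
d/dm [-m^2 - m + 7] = -2*m - 1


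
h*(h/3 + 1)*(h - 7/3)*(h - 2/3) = h^4/3 - 67*h^2/27 + 14*h/9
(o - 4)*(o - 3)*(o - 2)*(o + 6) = o^4 - 3*o^3 - 28*o^2 + 132*o - 144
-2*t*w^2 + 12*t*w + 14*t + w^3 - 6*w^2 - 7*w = (-2*t + w)*(w - 7)*(w + 1)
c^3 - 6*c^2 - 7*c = c*(c - 7)*(c + 1)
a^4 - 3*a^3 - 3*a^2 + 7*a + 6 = (a - 3)*(a - 2)*(a + 1)^2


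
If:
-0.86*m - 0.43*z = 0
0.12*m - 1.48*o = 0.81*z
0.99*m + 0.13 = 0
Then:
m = -0.13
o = -0.15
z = 0.26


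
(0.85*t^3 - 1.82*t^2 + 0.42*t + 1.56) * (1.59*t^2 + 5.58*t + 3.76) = 1.3515*t^5 + 1.8492*t^4 - 6.2918*t^3 - 2.0192*t^2 + 10.284*t + 5.8656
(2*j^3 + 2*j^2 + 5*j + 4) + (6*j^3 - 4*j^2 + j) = 8*j^3 - 2*j^2 + 6*j + 4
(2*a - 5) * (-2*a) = -4*a^2 + 10*a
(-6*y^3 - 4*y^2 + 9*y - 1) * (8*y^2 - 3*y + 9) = -48*y^5 - 14*y^4 + 30*y^3 - 71*y^2 + 84*y - 9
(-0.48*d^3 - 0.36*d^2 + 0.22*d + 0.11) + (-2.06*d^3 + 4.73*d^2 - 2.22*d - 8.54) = -2.54*d^3 + 4.37*d^2 - 2.0*d - 8.43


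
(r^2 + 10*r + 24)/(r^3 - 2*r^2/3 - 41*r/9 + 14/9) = 9*(r^2 + 10*r + 24)/(9*r^3 - 6*r^2 - 41*r + 14)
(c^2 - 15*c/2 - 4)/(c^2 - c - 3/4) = 2*(c - 8)/(2*c - 3)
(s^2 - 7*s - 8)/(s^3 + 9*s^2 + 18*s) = (s^2 - 7*s - 8)/(s*(s^2 + 9*s + 18))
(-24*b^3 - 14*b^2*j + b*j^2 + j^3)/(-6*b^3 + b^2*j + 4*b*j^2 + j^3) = (4*b - j)/(b - j)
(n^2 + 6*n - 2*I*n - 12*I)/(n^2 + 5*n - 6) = (n - 2*I)/(n - 1)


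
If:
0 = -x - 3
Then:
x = -3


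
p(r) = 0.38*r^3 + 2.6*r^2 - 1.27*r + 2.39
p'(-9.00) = 44.27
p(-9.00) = -52.60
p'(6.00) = 70.97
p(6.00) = 170.45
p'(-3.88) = -4.28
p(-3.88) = 24.26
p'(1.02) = 5.22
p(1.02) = 4.20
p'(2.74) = 21.54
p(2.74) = 26.25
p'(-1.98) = -7.10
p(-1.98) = 12.15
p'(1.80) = 11.78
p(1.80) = 10.74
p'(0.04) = -1.06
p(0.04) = 2.34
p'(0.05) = -1.01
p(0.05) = 2.33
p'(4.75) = 49.15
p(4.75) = 95.75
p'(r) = 1.14*r^2 + 5.2*r - 1.27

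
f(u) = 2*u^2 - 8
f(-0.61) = -7.26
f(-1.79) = -1.59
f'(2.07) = 8.28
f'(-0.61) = -2.44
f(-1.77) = -1.73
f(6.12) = 66.91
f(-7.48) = 103.90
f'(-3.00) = -12.00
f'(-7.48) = -29.92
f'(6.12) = 24.48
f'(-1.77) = -7.08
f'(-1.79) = -7.16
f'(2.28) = 9.12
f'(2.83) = 11.32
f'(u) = 4*u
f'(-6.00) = -24.00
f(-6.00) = 64.00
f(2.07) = 0.57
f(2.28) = 2.40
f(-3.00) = 10.00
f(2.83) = 8.02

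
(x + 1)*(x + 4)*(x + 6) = x^3 + 11*x^2 + 34*x + 24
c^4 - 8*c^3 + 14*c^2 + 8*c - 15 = (c - 5)*(c - 3)*(c - 1)*(c + 1)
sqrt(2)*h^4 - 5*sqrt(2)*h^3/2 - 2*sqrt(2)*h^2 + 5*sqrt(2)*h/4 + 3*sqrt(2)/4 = (h - 3)*(h + 1/2)*(h - sqrt(2)/2)*(sqrt(2)*h + 1)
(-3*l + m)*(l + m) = -3*l^2 - 2*l*m + m^2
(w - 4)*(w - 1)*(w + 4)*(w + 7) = w^4 + 6*w^3 - 23*w^2 - 96*w + 112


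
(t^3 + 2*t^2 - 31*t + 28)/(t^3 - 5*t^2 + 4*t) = (t + 7)/t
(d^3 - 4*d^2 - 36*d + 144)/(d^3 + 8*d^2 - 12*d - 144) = (d - 6)/(d + 6)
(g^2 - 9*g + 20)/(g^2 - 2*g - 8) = (g - 5)/(g + 2)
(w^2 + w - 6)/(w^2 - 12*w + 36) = (w^2 + w - 6)/(w^2 - 12*w + 36)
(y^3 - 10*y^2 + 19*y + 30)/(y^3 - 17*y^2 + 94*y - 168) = (y^2 - 4*y - 5)/(y^2 - 11*y + 28)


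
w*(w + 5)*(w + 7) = w^3 + 12*w^2 + 35*w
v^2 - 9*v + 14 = (v - 7)*(v - 2)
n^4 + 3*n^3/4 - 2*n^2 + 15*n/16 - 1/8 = (n - 1/2)^2*(n - 1/4)*(n + 2)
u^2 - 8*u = u*(u - 8)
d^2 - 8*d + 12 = (d - 6)*(d - 2)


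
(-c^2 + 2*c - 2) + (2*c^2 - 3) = c^2 + 2*c - 5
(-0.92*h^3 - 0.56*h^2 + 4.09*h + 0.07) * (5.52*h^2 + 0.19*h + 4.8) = -5.0784*h^5 - 3.266*h^4 + 18.0544*h^3 - 1.5245*h^2 + 19.6453*h + 0.336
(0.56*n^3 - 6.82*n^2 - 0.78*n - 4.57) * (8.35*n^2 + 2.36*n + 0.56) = 4.676*n^5 - 55.6254*n^4 - 22.2946*n^3 - 43.8195*n^2 - 11.222*n - 2.5592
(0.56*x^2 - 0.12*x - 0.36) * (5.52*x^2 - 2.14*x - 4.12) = 3.0912*x^4 - 1.8608*x^3 - 4.0376*x^2 + 1.2648*x + 1.4832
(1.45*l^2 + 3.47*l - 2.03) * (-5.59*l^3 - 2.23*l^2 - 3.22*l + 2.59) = -8.1055*l^5 - 22.6308*l^4 - 1.0594*l^3 - 2.891*l^2 + 15.5239*l - 5.2577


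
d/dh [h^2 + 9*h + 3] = 2*h + 9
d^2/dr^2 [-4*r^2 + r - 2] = -8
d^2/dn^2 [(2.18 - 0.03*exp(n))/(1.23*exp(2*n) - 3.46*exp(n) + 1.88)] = (-0.045387*exp(4*n) + 13.064814*exp(3*n) - 27.4167*exp(2*n) + 5.73881600000001*exp(n) + 14.074432)*exp(n)/(1.860867*exp(6*n) - 15.703902*exp(5*n) + 52.70796*exp(4*n) - 89.42716*exp(3*n) + 80.56176*exp(2*n) - 36.687072*exp(n) + 6.644672)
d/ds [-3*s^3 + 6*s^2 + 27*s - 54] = -9*s^2 + 12*s + 27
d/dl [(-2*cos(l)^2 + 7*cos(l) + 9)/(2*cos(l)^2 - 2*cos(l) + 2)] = (5*cos(l)^2 + 22*cos(l) - 16)*sin(l)/(2*(sin(l)^2 + cos(l) - 2)^2)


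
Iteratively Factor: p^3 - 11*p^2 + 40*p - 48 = (p - 3)*(p^2 - 8*p + 16) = (p - 4)*(p - 3)*(p - 4)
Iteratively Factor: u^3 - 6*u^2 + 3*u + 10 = (u - 5)*(u^2 - u - 2) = (u - 5)*(u + 1)*(u - 2)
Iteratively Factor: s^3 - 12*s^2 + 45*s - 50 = (s - 5)*(s^2 - 7*s + 10) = (s - 5)^2*(s - 2)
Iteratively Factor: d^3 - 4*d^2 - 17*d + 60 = (d - 5)*(d^2 + d - 12) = (d - 5)*(d + 4)*(d - 3)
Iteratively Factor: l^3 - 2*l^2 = (l)*(l^2 - 2*l) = l*(l - 2)*(l)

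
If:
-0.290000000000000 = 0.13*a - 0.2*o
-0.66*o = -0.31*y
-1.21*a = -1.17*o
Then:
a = 3.77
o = 3.90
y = 8.31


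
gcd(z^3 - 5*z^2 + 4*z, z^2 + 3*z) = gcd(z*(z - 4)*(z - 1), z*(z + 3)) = z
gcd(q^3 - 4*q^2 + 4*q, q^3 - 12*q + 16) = q^2 - 4*q + 4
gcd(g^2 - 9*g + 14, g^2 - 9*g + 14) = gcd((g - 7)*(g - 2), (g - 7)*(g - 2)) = g^2 - 9*g + 14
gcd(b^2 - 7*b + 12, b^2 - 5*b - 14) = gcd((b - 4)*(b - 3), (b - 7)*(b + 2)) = 1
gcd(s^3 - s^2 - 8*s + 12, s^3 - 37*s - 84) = s + 3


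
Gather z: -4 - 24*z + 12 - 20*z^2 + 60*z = -20*z^2 + 36*z + 8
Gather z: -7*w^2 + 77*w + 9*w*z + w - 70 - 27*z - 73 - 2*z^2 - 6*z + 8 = -7*w^2 + 78*w - 2*z^2 + z*(9*w - 33) - 135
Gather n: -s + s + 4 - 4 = 0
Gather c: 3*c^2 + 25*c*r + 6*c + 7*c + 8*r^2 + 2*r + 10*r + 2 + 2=3*c^2 + c*(25*r + 13) + 8*r^2 + 12*r + 4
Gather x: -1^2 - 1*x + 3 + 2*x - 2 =x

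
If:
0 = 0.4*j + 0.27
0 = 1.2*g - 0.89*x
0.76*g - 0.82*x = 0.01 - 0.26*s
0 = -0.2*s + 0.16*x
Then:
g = -0.15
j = -0.68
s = -0.17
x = -0.21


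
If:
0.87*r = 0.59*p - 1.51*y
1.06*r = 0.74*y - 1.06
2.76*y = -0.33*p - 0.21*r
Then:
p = -0.86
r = -0.88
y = 0.17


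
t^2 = t^2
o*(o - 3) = o^2 - 3*o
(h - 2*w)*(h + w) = h^2 - h*w - 2*w^2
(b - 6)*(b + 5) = b^2 - b - 30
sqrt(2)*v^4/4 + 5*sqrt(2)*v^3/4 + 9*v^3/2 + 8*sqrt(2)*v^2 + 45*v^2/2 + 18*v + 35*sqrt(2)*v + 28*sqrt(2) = (v/2 + sqrt(2))*(v + 4)*(v + 7*sqrt(2))*(sqrt(2)*v/2 + sqrt(2)/2)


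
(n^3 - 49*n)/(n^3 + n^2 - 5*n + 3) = n*(n^2 - 49)/(n^3 + n^2 - 5*n + 3)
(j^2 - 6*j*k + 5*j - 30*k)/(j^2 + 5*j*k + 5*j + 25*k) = (j - 6*k)/(j + 5*k)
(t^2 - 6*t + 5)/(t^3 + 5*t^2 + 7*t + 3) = (t^2 - 6*t + 5)/(t^3 + 5*t^2 + 7*t + 3)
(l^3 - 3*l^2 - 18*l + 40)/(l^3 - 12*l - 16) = (-l^3 + 3*l^2 + 18*l - 40)/(-l^3 + 12*l + 16)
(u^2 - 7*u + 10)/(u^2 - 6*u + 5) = (u - 2)/(u - 1)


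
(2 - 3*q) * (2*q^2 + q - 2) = -6*q^3 + q^2 + 8*q - 4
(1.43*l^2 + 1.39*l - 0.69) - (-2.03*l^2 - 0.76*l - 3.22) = 3.46*l^2 + 2.15*l + 2.53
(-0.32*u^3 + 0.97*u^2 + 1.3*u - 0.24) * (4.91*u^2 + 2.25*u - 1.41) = -1.5712*u^5 + 4.0427*u^4 + 9.0167*u^3 + 0.3789*u^2 - 2.373*u + 0.3384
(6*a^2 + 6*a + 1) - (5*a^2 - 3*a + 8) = a^2 + 9*a - 7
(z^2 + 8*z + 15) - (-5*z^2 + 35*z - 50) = 6*z^2 - 27*z + 65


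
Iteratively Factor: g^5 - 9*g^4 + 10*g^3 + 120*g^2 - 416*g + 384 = (g - 2)*(g^4 - 7*g^3 - 4*g^2 + 112*g - 192) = (g - 3)*(g - 2)*(g^3 - 4*g^2 - 16*g + 64) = (g - 4)*(g - 3)*(g - 2)*(g^2 - 16) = (g - 4)^2*(g - 3)*(g - 2)*(g + 4)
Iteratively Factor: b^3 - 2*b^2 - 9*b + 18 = (b - 3)*(b^2 + b - 6) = (b - 3)*(b + 3)*(b - 2)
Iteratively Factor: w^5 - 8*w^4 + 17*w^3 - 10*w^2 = (w)*(w^4 - 8*w^3 + 17*w^2 - 10*w) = w*(w - 2)*(w^3 - 6*w^2 + 5*w) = w^2*(w - 2)*(w^2 - 6*w + 5) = w^2*(w - 2)*(w - 1)*(w - 5)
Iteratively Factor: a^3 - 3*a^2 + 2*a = (a - 2)*(a^2 - a) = (a - 2)*(a - 1)*(a)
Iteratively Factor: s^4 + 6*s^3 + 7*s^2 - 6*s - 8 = (s + 2)*(s^3 + 4*s^2 - s - 4) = (s + 2)*(s + 4)*(s^2 - 1) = (s - 1)*(s + 2)*(s + 4)*(s + 1)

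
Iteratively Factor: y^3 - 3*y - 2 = (y + 1)*(y^2 - y - 2) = (y + 1)^2*(y - 2)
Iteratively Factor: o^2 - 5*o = (o)*(o - 5)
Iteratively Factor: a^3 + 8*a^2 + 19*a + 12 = (a + 4)*(a^2 + 4*a + 3) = (a + 3)*(a + 4)*(a + 1)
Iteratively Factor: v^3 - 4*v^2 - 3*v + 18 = (v - 3)*(v^2 - v - 6) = (v - 3)^2*(v + 2)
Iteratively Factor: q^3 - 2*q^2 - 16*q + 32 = (q - 4)*(q^2 + 2*q - 8) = (q - 4)*(q + 4)*(q - 2)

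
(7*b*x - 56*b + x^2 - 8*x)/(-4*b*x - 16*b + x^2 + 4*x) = (-7*b*x + 56*b - x^2 + 8*x)/(4*b*x + 16*b - x^2 - 4*x)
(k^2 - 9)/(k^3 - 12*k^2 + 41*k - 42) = (k + 3)/(k^2 - 9*k + 14)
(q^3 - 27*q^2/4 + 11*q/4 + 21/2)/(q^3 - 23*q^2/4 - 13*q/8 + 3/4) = 2*(4*q^2 - 3*q - 7)/(8*q^2 + 2*q - 1)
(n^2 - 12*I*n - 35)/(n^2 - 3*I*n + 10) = (n - 7*I)/(n + 2*I)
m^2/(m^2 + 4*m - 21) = m^2/(m^2 + 4*m - 21)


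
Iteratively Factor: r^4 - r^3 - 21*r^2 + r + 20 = (r + 1)*(r^3 - 2*r^2 - 19*r + 20) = (r + 1)*(r + 4)*(r^2 - 6*r + 5) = (r - 5)*(r + 1)*(r + 4)*(r - 1)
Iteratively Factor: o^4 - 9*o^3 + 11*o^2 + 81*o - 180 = (o - 5)*(o^3 - 4*o^2 - 9*o + 36) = (o - 5)*(o + 3)*(o^2 - 7*o + 12) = (o - 5)*(o - 4)*(o + 3)*(o - 3)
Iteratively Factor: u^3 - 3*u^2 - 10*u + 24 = (u + 3)*(u^2 - 6*u + 8) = (u - 4)*(u + 3)*(u - 2)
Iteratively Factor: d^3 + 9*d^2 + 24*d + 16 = (d + 1)*(d^2 + 8*d + 16) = (d + 1)*(d + 4)*(d + 4)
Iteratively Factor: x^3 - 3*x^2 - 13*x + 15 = (x - 5)*(x^2 + 2*x - 3) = (x - 5)*(x + 3)*(x - 1)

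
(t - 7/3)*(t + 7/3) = t^2 - 49/9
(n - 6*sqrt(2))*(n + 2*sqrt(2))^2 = n^3 - 2*sqrt(2)*n^2 - 40*n - 48*sqrt(2)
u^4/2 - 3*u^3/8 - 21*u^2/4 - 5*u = u*(u/2 + 1)*(u - 4)*(u + 5/4)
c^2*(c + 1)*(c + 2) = c^4 + 3*c^3 + 2*c^2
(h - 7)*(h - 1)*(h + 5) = h^3 - 3*h^2 - 33*h + 35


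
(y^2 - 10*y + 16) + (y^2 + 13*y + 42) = 2*y^2 + 3*y + 58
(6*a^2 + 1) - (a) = 6*a^2 - a + 1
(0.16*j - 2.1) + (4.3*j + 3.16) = 4.46*j + 1.06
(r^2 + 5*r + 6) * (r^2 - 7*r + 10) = r^4 - 2*r^3 - 19*r^2 + 8*r + 60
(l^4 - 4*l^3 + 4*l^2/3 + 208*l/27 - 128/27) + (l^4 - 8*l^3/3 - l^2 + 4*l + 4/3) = 2*l^4 - 20*l^3/3 + l^2/3 + 316*l/27 - 92/27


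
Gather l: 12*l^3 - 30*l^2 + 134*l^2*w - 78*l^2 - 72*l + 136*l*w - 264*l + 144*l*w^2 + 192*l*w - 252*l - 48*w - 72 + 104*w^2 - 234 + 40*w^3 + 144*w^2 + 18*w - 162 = 12*l^3 + l^2*(134*w - 108) + l*(144*w^2 + 328*w - 588) + 40*w^3 + 248*w^2 - 30*w - 468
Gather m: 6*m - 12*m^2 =-12*m^2 + 6*m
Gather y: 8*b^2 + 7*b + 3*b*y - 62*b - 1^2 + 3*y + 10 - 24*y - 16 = 8*b^2 - 55*b + y*(3*b - 21) - 7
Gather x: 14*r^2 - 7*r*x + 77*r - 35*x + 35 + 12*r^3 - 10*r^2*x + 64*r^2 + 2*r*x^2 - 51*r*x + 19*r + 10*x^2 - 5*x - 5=12*r^3 + 78*r^2 + 96*r + x^2*(2*r + 10) + x*(-10*r^2 - 58*r - 40) + 30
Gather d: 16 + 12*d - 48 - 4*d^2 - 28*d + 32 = -4*d^2 - 16*d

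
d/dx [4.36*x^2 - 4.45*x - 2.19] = 8.72*x - 4.45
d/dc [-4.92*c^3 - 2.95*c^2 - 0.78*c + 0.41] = -14.76*c^2 - 5.9*c - 0.78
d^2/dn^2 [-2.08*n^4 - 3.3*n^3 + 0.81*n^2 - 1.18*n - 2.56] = -24.96*n^2 - 19.8*n + 1.62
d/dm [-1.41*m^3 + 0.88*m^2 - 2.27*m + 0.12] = -4.23*m^2 + 1.76*m - 2.27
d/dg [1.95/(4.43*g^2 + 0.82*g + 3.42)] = (-17.277*g - 1.599)/(4.43*g^2 + 0.82*g + 3.42)^2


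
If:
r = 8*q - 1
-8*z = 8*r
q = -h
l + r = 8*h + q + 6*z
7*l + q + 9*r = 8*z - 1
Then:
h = -33/304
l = 49/304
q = 33/304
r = -5/38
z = 5/38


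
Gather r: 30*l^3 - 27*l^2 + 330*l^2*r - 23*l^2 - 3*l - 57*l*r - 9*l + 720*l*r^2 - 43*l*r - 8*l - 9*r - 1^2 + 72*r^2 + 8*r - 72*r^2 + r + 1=30*l^3 - 50*l^2 + 720*l*r^2 - 20*l + r*(330*l^2 - 100*l)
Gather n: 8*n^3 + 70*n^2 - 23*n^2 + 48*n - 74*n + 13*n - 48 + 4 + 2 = 8*n^3 + 47*n^2 - 13*n - 42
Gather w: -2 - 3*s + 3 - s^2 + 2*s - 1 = -s^2 - s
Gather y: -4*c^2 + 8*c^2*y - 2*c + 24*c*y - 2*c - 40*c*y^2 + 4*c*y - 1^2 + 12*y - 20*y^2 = -4*c^2 - 4*c + y^2*(-40*c - 20) + y*(8*c^2 + 28*c + 12) - 1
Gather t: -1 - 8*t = -8*t - 1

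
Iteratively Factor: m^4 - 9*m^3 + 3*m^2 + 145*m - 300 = (m - 5)*(m^3 - 4*m^2 - 17*m + 60) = (m - 5)^2*(m^2 + m - 12) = (m - 5)^2*(m - 3)*(m + 4)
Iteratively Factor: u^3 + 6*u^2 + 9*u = (u + 3)*(u^2 + 3*u) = (u + 3)^2*(u)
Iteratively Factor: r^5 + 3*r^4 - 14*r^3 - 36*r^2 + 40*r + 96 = (r + 2)*(r^4 + r^3 - 16*r^2 - 4*r + 48) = (r - 3)*(r + 2)*(r^3 + 4*r^2 - 4*r - 16) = (r - 3)*(r - 2)*(r + 2)*(r^2 + 6*r + 8) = (r - 3)*(r - 2)*(r + 2)*(r + 4)*(r + 2)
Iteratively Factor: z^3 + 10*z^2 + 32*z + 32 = (z + 2)*(z^2 + 8*z + 16) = (z + 2)*(z + 4)*(z + 4)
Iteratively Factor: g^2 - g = (g)*(g - 1)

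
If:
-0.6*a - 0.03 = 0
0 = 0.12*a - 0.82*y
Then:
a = -0.05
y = -0.01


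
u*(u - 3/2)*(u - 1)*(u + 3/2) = u^4 - u^3 - 9*u^2/4 + 9*u/4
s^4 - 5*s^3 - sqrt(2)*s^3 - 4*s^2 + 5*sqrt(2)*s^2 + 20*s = s*(s - 5)*(s - 2*sqrt(2))*(s + sqrt(2))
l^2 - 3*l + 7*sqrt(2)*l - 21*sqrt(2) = (l - 3)*(l + 7*sqrt(2))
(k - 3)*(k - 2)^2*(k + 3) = k^4 - 4*k^3 - 5*k^2 + 36*k - 36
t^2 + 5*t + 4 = (t + 1)*(t + 4)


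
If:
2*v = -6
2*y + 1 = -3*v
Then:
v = -3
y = 4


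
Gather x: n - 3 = n - 3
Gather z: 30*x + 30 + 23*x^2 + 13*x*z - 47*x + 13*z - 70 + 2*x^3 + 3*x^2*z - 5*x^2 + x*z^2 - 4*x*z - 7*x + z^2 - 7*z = 2*x^3 + 18*x^2 - 24*x + z^2*(x + 1) + z*(3*x^2 + 9*x + 6) - 40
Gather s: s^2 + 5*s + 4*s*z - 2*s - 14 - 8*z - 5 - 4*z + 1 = s^2 + s*(4*z + 3) - 12*z - 18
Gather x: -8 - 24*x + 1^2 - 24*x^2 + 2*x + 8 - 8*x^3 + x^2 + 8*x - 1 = -8*x^3 - 23*x^2 - 14*x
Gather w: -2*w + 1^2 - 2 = -2*w - 1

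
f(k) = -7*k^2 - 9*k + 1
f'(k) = -14*k - 9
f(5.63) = -271.55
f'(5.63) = -87.82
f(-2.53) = -21.04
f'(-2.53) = 26.42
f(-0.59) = 3.87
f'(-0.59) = -0.74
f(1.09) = -17.13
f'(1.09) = -24.26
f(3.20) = -99.48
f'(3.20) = -53.80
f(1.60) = -31.32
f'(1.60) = -31.40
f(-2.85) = -30.21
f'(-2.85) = 30.90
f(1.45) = -26.77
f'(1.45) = -29.30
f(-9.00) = -485.00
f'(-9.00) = 117.00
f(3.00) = -89.00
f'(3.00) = -51.00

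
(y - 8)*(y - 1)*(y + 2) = y^3 - 7*y^2 - 10*y + 16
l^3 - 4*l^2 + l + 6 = (l - 3)*(l - 2)*(l + 1)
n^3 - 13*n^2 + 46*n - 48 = (n - 8)*(n - 3)*(n - 2)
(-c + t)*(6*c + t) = -6*c^2 + 5*c*t + t^2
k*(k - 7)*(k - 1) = k^3 - 8*k^2 + 7*k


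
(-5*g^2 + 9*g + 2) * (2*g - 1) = -10*g^3 + 23*g^2 - 5*g - 2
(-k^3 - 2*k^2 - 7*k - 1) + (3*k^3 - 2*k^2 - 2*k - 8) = 2*k^3 - 4*k^2 - 9*k - 9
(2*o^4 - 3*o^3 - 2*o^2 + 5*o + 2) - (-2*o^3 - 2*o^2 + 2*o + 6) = 2*o^4 - o^3 + 3*o - 4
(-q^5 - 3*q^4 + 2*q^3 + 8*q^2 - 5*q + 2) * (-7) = 7*q^5 + 21*q^4 - 14*q^3 - 56*q^2 + 35*q - 14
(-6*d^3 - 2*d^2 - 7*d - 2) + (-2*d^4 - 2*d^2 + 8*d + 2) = -2*d^4 - 6*d^3 - 4*d^2 + d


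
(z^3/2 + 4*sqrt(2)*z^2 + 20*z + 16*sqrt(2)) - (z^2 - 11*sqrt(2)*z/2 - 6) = z^3/2 - z^2 + 4*sqrt(2)*z^2 + 11*sqrt(2)*z/2 + 20*z + 6 + 16*sqrt(2)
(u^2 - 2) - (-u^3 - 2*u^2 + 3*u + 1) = u^3 + 3*u^2 - 3*u - 3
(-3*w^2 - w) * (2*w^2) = -6*w^4 - 2*w^3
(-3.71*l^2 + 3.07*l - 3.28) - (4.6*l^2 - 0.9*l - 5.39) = -8.31*l^2 + 3.97*l + 2.11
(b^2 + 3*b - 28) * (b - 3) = b^3 - 37*b + 84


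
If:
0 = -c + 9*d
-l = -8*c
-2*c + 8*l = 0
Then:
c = 0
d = 0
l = 0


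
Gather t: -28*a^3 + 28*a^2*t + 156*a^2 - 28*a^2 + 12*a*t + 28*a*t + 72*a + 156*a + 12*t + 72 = -28*a^3 + 128*a^2 + 228*a + t*(28*a^2 + 40*a + 12) + 72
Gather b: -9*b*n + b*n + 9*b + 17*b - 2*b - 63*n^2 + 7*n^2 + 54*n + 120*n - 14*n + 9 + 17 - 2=b*(24 - 8*n) - 56*n^2 + 160*n + 24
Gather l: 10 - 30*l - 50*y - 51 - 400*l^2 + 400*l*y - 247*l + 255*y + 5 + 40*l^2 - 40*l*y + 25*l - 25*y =-360*l^2 + l*(360*y - 252) + 180*y - 36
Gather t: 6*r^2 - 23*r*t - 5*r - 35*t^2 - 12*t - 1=6*r^2 - 5*r - 35*t^2 + t*(-23*r - 12) - 1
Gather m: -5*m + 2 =2 - 5*m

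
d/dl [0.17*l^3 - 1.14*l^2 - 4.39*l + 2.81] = 0.51*l^2 - 2.28*l - 4.39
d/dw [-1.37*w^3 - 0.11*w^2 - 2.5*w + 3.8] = -4.11*w^2 - 0.22*w - 2.5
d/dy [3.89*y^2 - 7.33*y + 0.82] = 7.78*y - 7.33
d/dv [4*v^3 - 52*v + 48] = 12*v^2 - 52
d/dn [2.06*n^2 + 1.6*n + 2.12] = 4.12*n + 1.6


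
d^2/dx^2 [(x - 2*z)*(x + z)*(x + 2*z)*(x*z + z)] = 2*z*(6*x^2 + 3*x*z + 3*x - 4*z^2 + z)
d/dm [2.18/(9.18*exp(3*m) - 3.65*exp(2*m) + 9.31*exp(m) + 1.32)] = (-60.0372*exp(2*m) + 15.914*exp(m) - 20.2958)*exp(m)/(9.18*exp(3*m) - 3.65*exp(2*m) + 9.31*exp(m) + 1.32)^2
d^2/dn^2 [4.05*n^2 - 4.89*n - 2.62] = 8.10000000000000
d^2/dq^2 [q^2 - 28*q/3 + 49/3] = 2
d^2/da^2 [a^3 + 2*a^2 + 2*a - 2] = 6*a + 4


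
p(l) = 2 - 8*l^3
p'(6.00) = -864.00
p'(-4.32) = -447.90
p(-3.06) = 231.22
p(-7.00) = 2746.00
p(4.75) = -855.38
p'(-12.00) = -3456.00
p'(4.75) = -541.50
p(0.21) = 1.93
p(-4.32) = 646.97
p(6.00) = -1726.00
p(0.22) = 1.91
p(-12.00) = 13826.00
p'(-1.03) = -25.46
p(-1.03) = 10.74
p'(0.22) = -1.16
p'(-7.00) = -1176.00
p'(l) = -24*l^2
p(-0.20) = 2.06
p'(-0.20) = -0.96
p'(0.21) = -1.06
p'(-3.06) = -224.73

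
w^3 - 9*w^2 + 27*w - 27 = (w - 3)^3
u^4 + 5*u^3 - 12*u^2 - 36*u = u*(u - 3)*(u + 2)*(u + 6)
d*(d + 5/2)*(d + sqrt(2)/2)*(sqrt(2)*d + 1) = sqrt(2)*d^4 + 2*d^3 + 5*sqrt(2)*d^3/2 + sqrt(2)*d^2/2 + 5*d^2 + 5*sqrt(2)*d/4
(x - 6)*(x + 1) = x^2 - 5*x - 6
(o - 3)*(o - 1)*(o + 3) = o^3 - o^2 - 9*o + 9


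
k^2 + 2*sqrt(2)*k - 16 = (k - 2*sqrt(2))*(k + 4*sqrt(2))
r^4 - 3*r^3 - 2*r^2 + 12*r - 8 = (r - 2)^2*(r - 1)*(r + 2)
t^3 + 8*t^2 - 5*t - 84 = (t - 3)*(t + 4)*(t + 7)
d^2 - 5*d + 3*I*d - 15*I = (d - 5)*(d + 3*I)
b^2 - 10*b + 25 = (b - 5)^2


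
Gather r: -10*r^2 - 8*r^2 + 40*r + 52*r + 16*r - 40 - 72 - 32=-18*r^2 + 108*r - 144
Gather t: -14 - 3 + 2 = -15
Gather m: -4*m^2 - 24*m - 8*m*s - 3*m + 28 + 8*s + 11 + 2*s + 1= -4*m^2 + m*(-8*s - 27) + 10*s + 40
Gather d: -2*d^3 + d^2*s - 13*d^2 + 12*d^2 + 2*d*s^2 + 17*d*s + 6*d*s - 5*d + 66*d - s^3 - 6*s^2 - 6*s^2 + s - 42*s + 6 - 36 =-2*d^3 + d^2*(s - 1) + d*(2*s^2 + 23*s + 61) - s^3 - 12*s^2 - 41*s - 30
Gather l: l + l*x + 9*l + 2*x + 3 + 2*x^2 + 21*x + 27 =l*(x + 10) + 2*x^2 + 23*x + 30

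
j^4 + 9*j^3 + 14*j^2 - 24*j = j*(j - 1)*(j + 4)*(j + 6)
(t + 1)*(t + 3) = t^2 + 4*t + 3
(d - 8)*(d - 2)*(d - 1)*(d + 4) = d^4 - 7*d^3 - 18*d^2 + 88*d - 64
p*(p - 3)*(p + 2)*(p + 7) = p^4 + 6*p^3 - 13*p^2 - 42*p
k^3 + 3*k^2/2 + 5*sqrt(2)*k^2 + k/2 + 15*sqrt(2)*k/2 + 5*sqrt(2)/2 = (k + 1/2)*(k + 1)*(k + 5*sqrt(2))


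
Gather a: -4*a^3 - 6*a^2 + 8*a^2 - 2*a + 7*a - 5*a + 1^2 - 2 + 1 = -4*a^3 + 2*a^2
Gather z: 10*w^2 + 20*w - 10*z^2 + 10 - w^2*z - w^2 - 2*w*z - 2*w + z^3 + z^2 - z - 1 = 9*w^2 + 18*w + z^3 - 9*z^2 + z*(-w^2 - 2*w - 1) + 9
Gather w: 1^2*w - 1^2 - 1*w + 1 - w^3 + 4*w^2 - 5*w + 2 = -w^3 + 4*w^2 - 5*w + 2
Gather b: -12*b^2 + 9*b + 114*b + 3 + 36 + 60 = -12*b^2 + 123*b + 99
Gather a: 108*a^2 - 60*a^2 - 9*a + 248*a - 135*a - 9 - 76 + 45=48*a^2 + 104*a - 40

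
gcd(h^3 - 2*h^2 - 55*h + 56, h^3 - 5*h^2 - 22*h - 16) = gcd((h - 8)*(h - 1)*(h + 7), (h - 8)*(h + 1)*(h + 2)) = h - 8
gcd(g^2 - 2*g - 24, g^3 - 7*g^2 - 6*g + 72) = g - 6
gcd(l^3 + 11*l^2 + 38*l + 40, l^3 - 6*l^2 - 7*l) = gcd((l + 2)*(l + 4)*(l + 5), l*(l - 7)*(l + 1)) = 1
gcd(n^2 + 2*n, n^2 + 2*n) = n^2 + 2*n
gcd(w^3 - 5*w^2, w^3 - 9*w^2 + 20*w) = w^2 - 5*w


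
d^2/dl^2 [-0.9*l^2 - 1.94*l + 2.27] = -1.80000000000000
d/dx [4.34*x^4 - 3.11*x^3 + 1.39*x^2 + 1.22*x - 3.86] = 17.36*x^3 - 9.33*x^2 + 2.78*x + 1.22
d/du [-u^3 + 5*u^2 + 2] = u*(10 - 3*u)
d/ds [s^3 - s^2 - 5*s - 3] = 3*s^2 - 2*s - 5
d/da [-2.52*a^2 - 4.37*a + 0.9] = -5.04*a - 4.37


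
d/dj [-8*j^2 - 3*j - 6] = -16*j - 3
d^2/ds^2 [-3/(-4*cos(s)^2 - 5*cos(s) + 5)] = 3*(-64*sin(s)^4 + 137*sin(s)^2 + 50*cos(s) - 15*cos(3*s) + 17)/(-4*sin(s)^2 + 5*cos(s) - 1)^3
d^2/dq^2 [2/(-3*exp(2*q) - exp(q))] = 2*((3*exp(q) + 1)*(12*exp(q) + 1) - 2*(6*exp(q) + 1)^2)*exp(-q)/(3*exp(q) + 1)^3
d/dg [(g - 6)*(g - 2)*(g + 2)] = 3*g^2 - 12*g - 4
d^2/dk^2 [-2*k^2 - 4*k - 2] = -4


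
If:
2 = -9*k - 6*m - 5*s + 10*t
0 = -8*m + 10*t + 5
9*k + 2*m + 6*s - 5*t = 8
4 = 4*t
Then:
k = -263/36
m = 15/8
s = 25/2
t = 1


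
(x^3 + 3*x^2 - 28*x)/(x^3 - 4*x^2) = (x + 7)/x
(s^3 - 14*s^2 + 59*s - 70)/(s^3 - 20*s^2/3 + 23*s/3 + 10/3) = 3*(s - 7)/(3*s + 1)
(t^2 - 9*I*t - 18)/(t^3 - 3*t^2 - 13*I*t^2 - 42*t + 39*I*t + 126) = (t - 3*I)/(t^2 - t*(3 + 7*I) + 21*I)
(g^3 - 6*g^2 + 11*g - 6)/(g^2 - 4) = (g^2 - 4*g + 3)/(g + 2)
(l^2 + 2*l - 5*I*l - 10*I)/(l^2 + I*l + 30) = (l + 2)/(l + 6*I)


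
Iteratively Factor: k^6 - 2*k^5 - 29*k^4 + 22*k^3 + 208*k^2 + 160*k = (k)*(k^5 - 2*k^4 - 29*k^3 + 22*k^2 + 208*k + 160) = k*(k - 5)*(k^4 + 3*k^3 - 14*k^2 - 48*k - 32) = k*(k - 5)*(k - 4)*(k^3 + 7*k^2 + 14*k + 8) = k*(k - 5)*(k - 4)*(k + 4)*(k^2 + 3*k + 2) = k*(k - 5)*(k - 4)*(k + 1)*(k + 4)*(k + 2)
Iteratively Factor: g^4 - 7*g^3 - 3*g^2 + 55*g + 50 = (g - 5)*(g^3 - 2*g^2 - 13*g - 10) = (g - 5)^2*(g^2 + 3*g + 2) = (g - 5)^2*(g + 1)*(g + 2)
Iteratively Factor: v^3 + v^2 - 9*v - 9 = (v + 3)*(v^2 - 2*v - 3) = (v + 1)*(v + 3)*(v - 3)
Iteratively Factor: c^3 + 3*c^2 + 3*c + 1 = (c + 1)*(c^2 + 2*c + 1) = (c + 1)^2*(c + 1)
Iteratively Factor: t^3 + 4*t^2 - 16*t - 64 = (t - 4)*(t^2 + 8*t + 16) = (t - 4)*(t + 4)*(t + 4)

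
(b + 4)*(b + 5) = b^2 + 9*b + 20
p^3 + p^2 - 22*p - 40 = (p - 5)*(p + 2)*(p + 4)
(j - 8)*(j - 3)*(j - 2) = j^3 - 13*j^2 + 46*j - 48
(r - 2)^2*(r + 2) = r^3 - 2*r^2 - 4*r + 8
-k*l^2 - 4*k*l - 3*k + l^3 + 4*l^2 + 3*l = (-k + l)*(l + 1)*(l + 3)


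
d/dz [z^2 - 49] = 2*z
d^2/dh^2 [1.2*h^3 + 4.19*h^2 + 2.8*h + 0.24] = 7.2*h + 8.38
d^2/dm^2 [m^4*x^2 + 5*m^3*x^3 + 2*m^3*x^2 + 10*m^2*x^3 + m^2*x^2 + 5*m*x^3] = x^2*(12*m^2 + 30*m*x + 12*m + 20*x + 2)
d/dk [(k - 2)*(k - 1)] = 2*k - 3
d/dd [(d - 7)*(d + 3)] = 2*d - 4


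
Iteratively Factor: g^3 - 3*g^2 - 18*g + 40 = (g + 4)*(g^2 - 7*g + 10) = (g - 2)*(g + 4)*(g - 5)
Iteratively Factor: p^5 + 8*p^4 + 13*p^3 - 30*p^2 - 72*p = (p + 3)*(p^4 + 5*p^3 - 2*p^2 - 24*p) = (p + 3)^2*(p^3 + 2*p^2 - 8*p) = (p + 3)^2*(p + 4)*(p^2 - 2*p) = p*(p + 3)^2*(p + 4)*(p - 2)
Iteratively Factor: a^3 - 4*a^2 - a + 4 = (a - 1)*(a^2 - 3*a - 4) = (a - 1)*(a + 1)*(a - 4)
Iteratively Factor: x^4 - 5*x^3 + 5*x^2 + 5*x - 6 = (x - 3)*(x^3 - 2*x^2 - x + 2) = (x - 3)*(x + 1)*(x^2 - 3*x + 2) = (x - 3)*(x - 2)*(x + 1)*(x - 1)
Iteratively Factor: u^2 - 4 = (u - 2)*(u + 2)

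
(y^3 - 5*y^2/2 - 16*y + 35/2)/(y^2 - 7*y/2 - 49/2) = (y^2 - 6*y + 5)/(y - 7)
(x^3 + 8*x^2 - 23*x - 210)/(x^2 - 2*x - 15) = (x^2 + 13*x + 42)/(x + 3)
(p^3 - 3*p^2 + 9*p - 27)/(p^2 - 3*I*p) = p - 3 + 3*I - 9*I/p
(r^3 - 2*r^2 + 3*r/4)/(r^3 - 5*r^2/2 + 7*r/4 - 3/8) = 2*r/(2*r - 1)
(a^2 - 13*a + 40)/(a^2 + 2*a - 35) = (a - 8)/(a + 7)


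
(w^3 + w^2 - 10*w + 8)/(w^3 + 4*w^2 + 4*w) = (w^3 + w^2 - 10*w + 8)/(w*(w^2 + 4*w + 4))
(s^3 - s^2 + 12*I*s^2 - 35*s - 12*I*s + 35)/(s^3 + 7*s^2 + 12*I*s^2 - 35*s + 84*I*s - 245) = (s - 1)/(s + 7)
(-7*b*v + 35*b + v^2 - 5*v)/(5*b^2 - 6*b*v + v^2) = (-7*b*v + 35*b + v^2 - 5*v)/(5*b^2 - 6*b*v + v^2)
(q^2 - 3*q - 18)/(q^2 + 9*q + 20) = (q^2 - 3*q - 18)/(q^2 + 9*q + 20)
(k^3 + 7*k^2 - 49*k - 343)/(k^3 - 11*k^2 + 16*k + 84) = (k^2 + 14*k + 49)/(k^2 - 4*k - 12)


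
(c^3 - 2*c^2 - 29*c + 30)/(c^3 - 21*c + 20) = (c - 6)/(c - 4)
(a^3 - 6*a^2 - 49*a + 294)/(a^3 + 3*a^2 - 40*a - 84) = (a - 7)/(a + 2)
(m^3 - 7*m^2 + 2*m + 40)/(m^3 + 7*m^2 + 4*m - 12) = (m^2 - 9*m + 20)/(m^2 + 5*m - 6)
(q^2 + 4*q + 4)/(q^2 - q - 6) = (q + 2)/(q - 3)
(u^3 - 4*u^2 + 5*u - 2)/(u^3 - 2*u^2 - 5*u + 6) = (u^2 - 3*u + 2)/(u^2 - u - 6)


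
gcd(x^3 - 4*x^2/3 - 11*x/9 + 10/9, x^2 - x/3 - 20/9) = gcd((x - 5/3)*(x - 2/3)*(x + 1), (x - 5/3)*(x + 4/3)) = x - 5/3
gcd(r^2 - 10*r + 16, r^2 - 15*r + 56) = r - 8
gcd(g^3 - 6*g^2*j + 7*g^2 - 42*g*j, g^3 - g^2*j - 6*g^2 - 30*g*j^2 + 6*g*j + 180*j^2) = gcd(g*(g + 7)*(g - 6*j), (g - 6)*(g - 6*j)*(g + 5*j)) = g - 6*j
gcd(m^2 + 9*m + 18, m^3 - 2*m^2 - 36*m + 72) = m + 6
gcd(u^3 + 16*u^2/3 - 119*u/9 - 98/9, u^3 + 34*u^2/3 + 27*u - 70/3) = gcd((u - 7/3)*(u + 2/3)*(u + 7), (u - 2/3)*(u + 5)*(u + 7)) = u + 7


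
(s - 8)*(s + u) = s^2 + s*u - 8*s - 8*u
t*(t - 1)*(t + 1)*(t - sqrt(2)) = t^4 - sqrt(2)*t^3 - t^2 + sqrt(2)*t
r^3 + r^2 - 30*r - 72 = (r - 6)*(r + 3)*(r + 4)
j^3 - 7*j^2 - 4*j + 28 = (j - 7)*(j - 2)*(j + 2)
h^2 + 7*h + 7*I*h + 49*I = (h + 7)*(h + 7*I)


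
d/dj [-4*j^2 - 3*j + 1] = -8*j - 3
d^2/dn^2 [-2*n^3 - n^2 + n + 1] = -12*n - 2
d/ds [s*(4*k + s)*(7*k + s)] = 28*k^2 + 22*k*s + 3*s^2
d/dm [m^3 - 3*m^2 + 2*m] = 3*m^2 - 6*m + 2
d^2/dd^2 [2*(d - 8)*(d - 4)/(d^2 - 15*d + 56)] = 12/(d^3 - 21*d^2 + 147*d - 343)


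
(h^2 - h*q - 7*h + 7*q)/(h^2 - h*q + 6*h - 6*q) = (h - 7)/(h + 6)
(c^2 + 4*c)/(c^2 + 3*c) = (c + 4)/(c + 3)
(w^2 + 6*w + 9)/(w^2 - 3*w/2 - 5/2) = 2*(w^2 + 6*w + 9)/(2*w^2 - 3*w - 5)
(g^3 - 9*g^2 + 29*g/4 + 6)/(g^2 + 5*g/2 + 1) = (g^2 - 19*g/2 + 12)/(g + 2)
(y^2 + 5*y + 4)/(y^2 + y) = (y + 4)/y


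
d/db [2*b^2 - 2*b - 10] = 4*b - 2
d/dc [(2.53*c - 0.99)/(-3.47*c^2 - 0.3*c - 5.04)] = (8.7791*c^2 - 6.8706*c - 13.0482)/(12.0409*c^4 + 2.082*c^3 + 35.0676*c^2 + 3.024*c + 25.4016)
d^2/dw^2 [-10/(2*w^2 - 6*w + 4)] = 10*(w^2 - 3*w - (2*w - 3)^2 + 2)/(w^2 - 3*w + 2)^3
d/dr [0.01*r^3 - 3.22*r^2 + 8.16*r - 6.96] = 0.03*r^2 - 6.44*r + 8.16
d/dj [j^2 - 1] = 2*j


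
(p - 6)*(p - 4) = p^2 - 10*p + 24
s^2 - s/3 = s*(s - 1/3)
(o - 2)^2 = o^2 - 4*o + 4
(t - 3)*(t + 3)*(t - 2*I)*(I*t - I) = I*t^4 + 2*t^3 - I*t^3 - 2*t^2 - 9*I*t^2 - 18*t + 9*I*t + 18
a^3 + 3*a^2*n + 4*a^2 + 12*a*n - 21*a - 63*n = (a - 3)*(a + 7)*(a + 3*n)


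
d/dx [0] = 0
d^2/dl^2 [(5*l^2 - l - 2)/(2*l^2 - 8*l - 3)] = 2*(76*l^3 + 66*l^2 + 78*l - 71)/(8*l^6 - 96*l^5 + 348*l^4 - 224*l^3 - 522*l^2 - 216*l - 27)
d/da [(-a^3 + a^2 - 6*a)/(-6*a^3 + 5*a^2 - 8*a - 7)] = (a^4 - 56*a^3 + 43*a^2 - 14*a + 42)/(36*a^6 - 60*a^5 + 121*a^4 + 4*a^3 - 6*a^2 + 112*a + 49)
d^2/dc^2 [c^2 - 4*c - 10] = 2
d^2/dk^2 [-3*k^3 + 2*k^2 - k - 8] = 4 - 18*k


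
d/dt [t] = 1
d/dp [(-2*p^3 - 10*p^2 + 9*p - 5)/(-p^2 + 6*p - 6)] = (2*p^4 - 24*p^3 - 15*p^2 + 110*p - 24)/(p^4 - 12*p^3 + 48*p^2 - 72*p + 36)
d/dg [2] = 0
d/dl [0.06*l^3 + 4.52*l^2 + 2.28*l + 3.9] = 0.18*l^2 + 9.04*l + 2.28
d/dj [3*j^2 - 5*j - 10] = 6*j - 5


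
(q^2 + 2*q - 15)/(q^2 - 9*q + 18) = (q + 5)/(q - 6)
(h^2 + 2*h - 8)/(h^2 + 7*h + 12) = (h - 2)/(h + 3)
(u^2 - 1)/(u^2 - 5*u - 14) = (1 - u^2)/(-u^2 + 5*u + 14)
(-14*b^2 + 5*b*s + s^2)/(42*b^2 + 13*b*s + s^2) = (-2*b + s)/(6*b + s)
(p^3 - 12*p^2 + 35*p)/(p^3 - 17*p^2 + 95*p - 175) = p/(p - 5)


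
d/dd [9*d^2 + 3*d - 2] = 18*d + 3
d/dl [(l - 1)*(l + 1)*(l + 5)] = 3*l^2 + 10*l - 1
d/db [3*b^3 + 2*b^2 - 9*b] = 9*b^2 + 4*b - 9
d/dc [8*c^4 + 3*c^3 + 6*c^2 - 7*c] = 32*c^3 + 9*c^2 + 12*c - 7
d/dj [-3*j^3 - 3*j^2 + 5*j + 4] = -9*j^2 - 6*j + 5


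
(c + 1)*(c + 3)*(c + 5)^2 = c^4 + 14*c^3 + 68*c^2 + 130*c + 75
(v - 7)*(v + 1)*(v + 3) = v^3 - 3*v^2 - 25*v - 21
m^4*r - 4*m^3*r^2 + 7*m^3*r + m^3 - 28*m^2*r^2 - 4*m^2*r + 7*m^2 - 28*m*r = m*(m + 7)*(m - 4*r)*(m*r + 1)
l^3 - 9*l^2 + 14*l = l*(l - 7)*(l - 2)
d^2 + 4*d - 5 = (d - 1)*(d + 5)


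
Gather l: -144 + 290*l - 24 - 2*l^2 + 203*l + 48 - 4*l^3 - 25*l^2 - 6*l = -4*l^3 - 27*l^2 + 487*l - 120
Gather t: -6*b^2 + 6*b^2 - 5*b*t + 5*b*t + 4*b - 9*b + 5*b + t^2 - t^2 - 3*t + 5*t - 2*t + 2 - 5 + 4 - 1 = 0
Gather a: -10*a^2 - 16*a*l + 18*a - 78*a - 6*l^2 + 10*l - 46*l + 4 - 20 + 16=-10*a^2 + a*(-16*l - 60) - 6*l^2 - 36*l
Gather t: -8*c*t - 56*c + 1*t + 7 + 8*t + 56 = -56*c + t*(9 - 8*c) + 63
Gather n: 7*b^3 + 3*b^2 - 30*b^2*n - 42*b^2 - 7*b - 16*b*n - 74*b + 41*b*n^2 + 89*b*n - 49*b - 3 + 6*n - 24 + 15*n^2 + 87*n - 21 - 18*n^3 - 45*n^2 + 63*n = 7*b^3 - 39*b^2 - 130*b - 18*n^3 + n^2*(41*b - 30) + n*(-30*b^2 + 73*b + 156) - 48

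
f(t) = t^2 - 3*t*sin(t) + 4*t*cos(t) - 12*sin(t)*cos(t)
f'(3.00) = -2.69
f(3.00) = -2.47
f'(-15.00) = -106.14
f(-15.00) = 235.39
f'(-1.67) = 3.87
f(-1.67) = -2.72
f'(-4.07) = -3.83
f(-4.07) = 41.85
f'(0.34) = -7.30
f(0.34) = -2.72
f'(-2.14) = -9.55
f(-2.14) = -1.66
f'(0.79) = -1.54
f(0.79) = -4.84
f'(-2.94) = -31.23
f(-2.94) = 16.05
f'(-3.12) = -31.79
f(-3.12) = 21.75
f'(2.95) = -3.29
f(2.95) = -2.32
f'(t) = -4*t*sin(t) - 3*t*cos(t) + 2*t + 12*sin(t)^2 - 3*sin(t) - 12*cos(t)^2 + 4*cos(t)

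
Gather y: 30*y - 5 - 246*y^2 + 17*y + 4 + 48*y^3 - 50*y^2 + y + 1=48*y^3 - 296*y^2 + 48*y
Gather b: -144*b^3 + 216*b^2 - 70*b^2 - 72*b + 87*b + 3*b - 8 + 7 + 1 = -144*b^3 + 146*b^2 + 18*b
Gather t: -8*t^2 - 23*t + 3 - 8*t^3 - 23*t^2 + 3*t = -8*t^3 - 31*t^2 - 20*t + 3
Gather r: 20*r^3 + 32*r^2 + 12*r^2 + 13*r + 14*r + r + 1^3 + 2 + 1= 20*r^3 + 44*r^2 + 28*r + 4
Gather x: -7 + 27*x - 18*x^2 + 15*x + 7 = -18*x^2 + 42*x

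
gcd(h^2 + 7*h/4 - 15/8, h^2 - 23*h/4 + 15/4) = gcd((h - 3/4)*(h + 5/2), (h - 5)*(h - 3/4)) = h - 3/4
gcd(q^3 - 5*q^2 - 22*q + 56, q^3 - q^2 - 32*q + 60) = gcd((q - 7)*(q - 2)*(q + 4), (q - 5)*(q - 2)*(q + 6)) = q - 2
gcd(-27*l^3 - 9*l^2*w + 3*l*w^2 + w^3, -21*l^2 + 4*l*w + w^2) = -3*l + w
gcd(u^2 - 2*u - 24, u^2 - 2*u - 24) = u^2 - 2*u - 24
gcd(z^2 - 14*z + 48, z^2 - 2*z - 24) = z - 6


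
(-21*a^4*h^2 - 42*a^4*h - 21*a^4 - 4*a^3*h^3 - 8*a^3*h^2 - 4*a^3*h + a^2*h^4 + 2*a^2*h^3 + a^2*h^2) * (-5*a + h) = 105*a^5*h^2 + 210*a^5*h + 105*a^5 - a^4*h^3 - 2*a^4*h^2 - a^4*h - 9*a^3*h^4 - 18*a^3*h^3 - 9*a^3*h^2 + a^2*h^5 + 2*a^2*h^4 + a^2*h^3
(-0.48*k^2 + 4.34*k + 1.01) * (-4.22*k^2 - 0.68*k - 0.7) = 2.0256*k^4 - 17.9884*k^3 - 6.8774*k^2 - 3.7248*k - 0.707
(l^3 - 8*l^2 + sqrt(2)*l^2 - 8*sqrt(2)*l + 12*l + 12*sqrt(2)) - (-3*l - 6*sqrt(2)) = l^3 - 8*l^2 + sqrt(2)*l^2 - 8*sqrt(2)*l + 15*l + 18*sqrt(2)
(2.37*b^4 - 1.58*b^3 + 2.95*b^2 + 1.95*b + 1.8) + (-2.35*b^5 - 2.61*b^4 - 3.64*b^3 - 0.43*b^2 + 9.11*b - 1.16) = -2.35*b^5 - 0.24*b^4 - 5.22*b^3 + 2.52*b^2 + 11.06*b + 0.64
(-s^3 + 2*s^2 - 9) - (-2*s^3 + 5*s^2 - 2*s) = s^3 - 3*s^2 + 2*s - 9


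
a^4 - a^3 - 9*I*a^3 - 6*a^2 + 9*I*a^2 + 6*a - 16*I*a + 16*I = (a - 8*I)*(a - 2*I)*(-I*a + 1)*(I*a - I)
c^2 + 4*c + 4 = (c + 2)^2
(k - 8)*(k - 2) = k^2 - 10*k + 16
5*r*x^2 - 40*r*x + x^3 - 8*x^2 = x*(5*r + x)*(x - 8)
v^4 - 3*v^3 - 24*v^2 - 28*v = v*(v - 7)*(v + 2)^2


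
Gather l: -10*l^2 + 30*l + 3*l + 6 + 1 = -10*l^2 + 33*l + 7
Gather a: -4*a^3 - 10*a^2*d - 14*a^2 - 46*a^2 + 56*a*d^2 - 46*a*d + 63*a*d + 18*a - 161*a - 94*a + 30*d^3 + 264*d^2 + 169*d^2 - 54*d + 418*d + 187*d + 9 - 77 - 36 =-4*a^3 + a^2*(-10*d - 60) + a*(56*d^2 + 17*d - 237) + 30*d^3 + 433*d^2 + 551*d - 104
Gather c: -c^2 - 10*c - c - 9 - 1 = -c^2 - 11*c - 10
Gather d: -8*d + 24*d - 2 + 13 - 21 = 16*d - 10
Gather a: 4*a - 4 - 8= 4*a - 12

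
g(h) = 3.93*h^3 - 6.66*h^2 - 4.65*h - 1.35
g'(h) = 11.79*h^2 - 13.32*h - 4.65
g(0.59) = -5.60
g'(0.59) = -8.40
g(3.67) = 86.14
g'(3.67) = 105.26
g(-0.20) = -0.72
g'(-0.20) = -1.51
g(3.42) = 62.06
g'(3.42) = 87.70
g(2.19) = -2.20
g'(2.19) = 22.73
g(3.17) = 42.17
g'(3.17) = 71.60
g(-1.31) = -15.52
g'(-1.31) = 33.03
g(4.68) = 233.86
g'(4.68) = 191.24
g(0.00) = -1.35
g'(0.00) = -4.65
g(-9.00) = -3363.93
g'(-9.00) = 1070.22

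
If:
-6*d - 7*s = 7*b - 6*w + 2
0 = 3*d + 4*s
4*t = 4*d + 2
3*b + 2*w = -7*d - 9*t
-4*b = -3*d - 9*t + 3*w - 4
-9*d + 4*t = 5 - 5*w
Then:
No Solution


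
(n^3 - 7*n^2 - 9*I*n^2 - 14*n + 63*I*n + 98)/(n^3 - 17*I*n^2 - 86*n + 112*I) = (n - 7)/(n - 8*I)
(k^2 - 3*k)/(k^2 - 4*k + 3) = k/(k - 1)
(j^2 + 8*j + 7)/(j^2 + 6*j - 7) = (j + 1)/(j - 1)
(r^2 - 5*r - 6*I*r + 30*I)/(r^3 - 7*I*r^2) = (r^2 - 5*r - 6*I*r + 30*I)/(r^2*(r - 7*I))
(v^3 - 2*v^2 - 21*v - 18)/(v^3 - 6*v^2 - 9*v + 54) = (v + 1)/(v - 3)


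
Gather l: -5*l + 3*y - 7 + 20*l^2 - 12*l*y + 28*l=20*l^2 + l*(23 - 12*y) + 3*y - 7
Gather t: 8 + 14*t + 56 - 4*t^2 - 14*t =64 - 4*t^2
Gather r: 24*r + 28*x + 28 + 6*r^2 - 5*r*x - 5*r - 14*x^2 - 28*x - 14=6*r^2 + r*(19 - 5*x) - 14*x^2 + 14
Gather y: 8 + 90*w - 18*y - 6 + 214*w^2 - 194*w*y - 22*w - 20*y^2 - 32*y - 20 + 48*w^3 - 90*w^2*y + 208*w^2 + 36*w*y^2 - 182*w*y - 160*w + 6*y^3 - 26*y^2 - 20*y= 48*w^3 + 422*w^2 - 92*w + 6*y^3 + y^2*(36*w - 46) + y*(-90*w^2 - 376*w - 70) - 18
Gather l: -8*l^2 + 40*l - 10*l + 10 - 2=-8*l^2 + 30*l + 8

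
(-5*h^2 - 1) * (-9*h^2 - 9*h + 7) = 45*h^4 + 45*h^3 - 26*h^2 + 9*h - 7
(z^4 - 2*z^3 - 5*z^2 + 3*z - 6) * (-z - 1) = -z^5 + z^4 + 7*z^3 + 2*z^2 + 3*z + 6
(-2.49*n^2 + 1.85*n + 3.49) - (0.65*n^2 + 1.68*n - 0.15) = -3.14*n^2 + 0.17*n + 3.64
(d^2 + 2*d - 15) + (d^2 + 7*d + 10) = 2*d^2 + 9*d - 5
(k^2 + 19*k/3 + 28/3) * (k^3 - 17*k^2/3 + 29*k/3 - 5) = k^5 + 2*k^4/3 - 152*k^3/9 + 10*k^2/3 + 527*k/9 - 140/3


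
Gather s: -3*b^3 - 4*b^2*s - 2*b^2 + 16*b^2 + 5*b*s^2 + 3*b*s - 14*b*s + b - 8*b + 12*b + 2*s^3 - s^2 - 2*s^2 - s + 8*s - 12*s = -3*b^3 + 14*b^2 + 5*b + 2*s^3 + s^2*(5*b - 3) + s*(-4*b^2 - 11*b - 5)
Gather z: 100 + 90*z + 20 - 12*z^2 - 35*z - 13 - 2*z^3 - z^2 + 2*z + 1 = -2*z^3 - 13*z^2 + 57*z + 108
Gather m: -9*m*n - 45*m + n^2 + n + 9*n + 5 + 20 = m*(-9*n - 45) + n^2 + 10*n + 25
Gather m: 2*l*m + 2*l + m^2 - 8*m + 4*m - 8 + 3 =2*l + m^2 + m*(2*l - 4) - 5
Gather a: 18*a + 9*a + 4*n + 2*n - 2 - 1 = 27*a + 6*n - 3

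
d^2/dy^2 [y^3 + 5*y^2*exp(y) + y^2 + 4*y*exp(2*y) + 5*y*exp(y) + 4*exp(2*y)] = 5*y^2*exp(y) + 16*y*exp(2*y) + 25*y*exp(y) + 6*y + 32*exp(2*y) + 20*exp(y) + 2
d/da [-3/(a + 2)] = 3/(a + 2)^2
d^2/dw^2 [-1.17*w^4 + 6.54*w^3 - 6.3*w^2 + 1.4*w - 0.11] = -14.04*w^2 + 39.24*w - 12.6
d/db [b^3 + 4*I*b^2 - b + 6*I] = 3*b^2 + 8*I*b - 1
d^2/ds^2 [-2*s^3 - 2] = -12*s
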